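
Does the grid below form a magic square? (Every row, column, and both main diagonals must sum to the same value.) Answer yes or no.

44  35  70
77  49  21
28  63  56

Row 1: 44 + 35 + 70 = 149.
Row 2: 77 + 49 + 21 = 147.
Row 3: 28 + 63 + 56 = 147.
Column 1: 44 + 77 + 28 = 149.
Column 2: 35 + 49 + 63 = 147.
Column 3: 70 + 21 + 56 = 147.
Main diagonal: 44 + 49 + 56 = 149.
Anti-diagonal: 70 + 49 + 28 = 147.

No — row 1 sums to 149 but row 2 sums to 147.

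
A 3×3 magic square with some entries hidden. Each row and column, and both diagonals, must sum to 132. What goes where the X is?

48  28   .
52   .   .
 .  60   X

Row 1: 48 + 28 + ? = 132, so (1,3) = 56.
Using column 1: 48 + 52 + ? → (3,1) = 132 − 100 = 32.
Column 2 needs 132; the known cells sum to 88, so (2,2) = 44.
The remaining cell in main diagonal is (3,3) = 132 − 92 = 40.

40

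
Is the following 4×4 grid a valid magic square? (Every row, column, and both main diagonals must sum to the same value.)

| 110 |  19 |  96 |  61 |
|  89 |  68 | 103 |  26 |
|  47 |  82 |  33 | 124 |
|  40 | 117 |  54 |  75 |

Row 1: 110 + 19 + 96 + 61 = 286.
Row 2: 89 + 68 + 103 + 26 = 286.
Row 3: 47 + 82 + 33 + 124 = 286.
Row 4: 40 + 117 + 54 + 75 = 286.
Column 1: 110 + 89 + 47 + 40 = 286.
Column 2: 19 + 68 + 82 + 117 = 286.
Column 3: 96 + 103 + 33 + 54 = 286.
Column 4: 61 + 26 + 124 + 75 = 286.
Main diagonal: 110 + 68 + 33 + 75 = 286.
Anti-diagonal: 61 + 103 + 82 + 40 = 286.
All lines sum to 286.

Yes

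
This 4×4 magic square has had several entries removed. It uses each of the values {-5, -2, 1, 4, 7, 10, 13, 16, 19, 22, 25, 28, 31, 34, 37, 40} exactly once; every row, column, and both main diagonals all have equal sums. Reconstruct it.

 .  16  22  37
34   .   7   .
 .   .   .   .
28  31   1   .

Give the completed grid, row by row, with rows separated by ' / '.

-5 16 22 37 / 34 25 7 4 / 13 -2 40 19 / 28 31 1 10

The 16 entries sum to 280, so each line sums to 280/4 = 70.
Row 1: 16 + 22 + 37 + ? = 70, so (1,1) = -5.
The remaining cell in row 4 is (4,4) = 70 − 60 = 10.
Column 1 needs 70; the known cells sum to 57, so (3,1) = 13.
Column 3 must total 70; the given cells sum to 30, so (3,3) = 40.
Main diagonal needs 70; the known cells sum to 45, so (2,2) = 25.
From anti-diagonal, 70 − (37 + 7 + 28) gives (3,2) = -2.
Row 2 must total 70; the given cells sum to 66, so (2,4) = 4.
The remaining cell in row 3 is (3,4) = 70 − 51 = 19.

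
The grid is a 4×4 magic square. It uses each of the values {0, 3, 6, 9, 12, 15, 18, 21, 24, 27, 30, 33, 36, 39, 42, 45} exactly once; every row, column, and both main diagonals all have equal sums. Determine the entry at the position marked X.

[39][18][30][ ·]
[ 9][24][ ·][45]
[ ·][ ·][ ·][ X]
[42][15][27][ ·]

The 16 entries sum to 360, so each line sums to 360/4 = 90.
Row 1 needs 90; the known cells sum to 87, so (1,4) = 3.
Row 2: 9 + 24 + 45 + ? = 90, so (2,3) = 12.
Row 4: 42 + 15 + 27 + ? = 90, so (4,4) = 6.
The remaining cell in column 1 is (3,1) = 90 − 90 = 0.
Column 2: 18 + 24 + 15 + ? = 90, so (3,2) = 33.
Using column 3: 30 + 12 + 27 + ? → (3,3) = 90 − 69 = 21.
Column 4 needs 90; the known cells sum to 54, so (3,4) = 36.

36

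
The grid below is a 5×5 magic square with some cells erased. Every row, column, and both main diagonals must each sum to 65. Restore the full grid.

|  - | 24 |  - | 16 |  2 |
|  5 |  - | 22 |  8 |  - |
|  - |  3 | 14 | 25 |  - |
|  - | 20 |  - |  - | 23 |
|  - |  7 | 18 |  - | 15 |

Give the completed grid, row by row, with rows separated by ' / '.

From column 2, 65 − (24 + 3 + 20 + 7) gives (2,2) = 11.
From anti-diagonal, 65 − (2 + 8 + 14 + 20) gives (5,1) = 21.
From row 2, 65 − (5 + 11 + 22 + 8) gives (2,5) = 19.
Row 5: 21 + 7 + 18 + 15 + ? = 65, so (5,4) = 4.
The remaining cell in column 4 is (4,4) = 65 − 53 = 12.
The remaining cell in column 5 is (3,5) = 65 − 59 = 6.
The remaining cell in main diagonal is (1,1) = 65 − 52 = 13.
Using row 1: 13 + 24 + 16 + 2 + ? → (1,3) = 65 − 55 = 10.
From row 3, 65 − (3 + 14 + 25 + 6) gives (3,1) = 17.
Column 1 must total 65; the given cells sum to 56, so (4,1) = 9.
Column 3 must total 65; the given cells sum to 64, so (4,3) = 1.

13 24 10 16 2 / 5 11 22 8 19 / 17 3 14 25 6 / 9 20 1 12 23 / 21 7 18 4 15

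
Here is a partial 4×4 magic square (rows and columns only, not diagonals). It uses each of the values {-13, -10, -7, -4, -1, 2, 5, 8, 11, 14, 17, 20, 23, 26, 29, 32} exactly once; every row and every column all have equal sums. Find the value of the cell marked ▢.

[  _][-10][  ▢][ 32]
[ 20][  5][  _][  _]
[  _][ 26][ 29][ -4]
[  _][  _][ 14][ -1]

The 16 entries sum to 152, so each line sums to 152/4 = 38.
Row 3 needs 38; the known cells sum to 51, so (3,1) = -13.
Column 2 needs 38; the known cells sum to 21, so (4,2) = 17.
Column 4 must total 38; the given cells sum to 27, so (2,4) = 11.
The remaining cell in row 2 is (2,3) = 38 − 36 = 2.
From row 4, 38 − (17 + 14 + (-1)) gives (4,1) = 8.
Column 1 needs 38; the known cells sum to 15, so (1,1) = 23.
Using column 3: 2 + 29 + 14 + ? → (1,3) = 38 − 45 = -7.

-7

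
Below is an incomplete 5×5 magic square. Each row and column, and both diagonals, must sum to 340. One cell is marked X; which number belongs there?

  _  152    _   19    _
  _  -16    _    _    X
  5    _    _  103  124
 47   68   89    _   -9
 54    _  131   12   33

117

Row 4 must total 340; the given cells sum to 195, so (4,4) = 145.
From row 5, 340 − (54 + 131 + 12 + 33) gives (5,2) = 110.
Using column 2: 152 + (-16) + 68 + 110 + ? → (3,2) = 340 − 314 = 26.
Column 4 must total 340; the given cells sum to 279, so (2,4) = 61.
Row 3 must total 340; the given cells sum to 258, so (3,3) = 82.
Main diagonal: -16 + 82 + 145 + 33 + ? = 340, so (1,1) = 96.
The remaining cell in anti-diagonal is (1,5) = 340 − 265 = 75.
Row 1: 96 + 152 + 19 + 75 + ? = 340, so (1,3) = -2.
The remaining cell in column 1 is (2,1) = 340 − 202 = 138.
Using column 3: -2 + 82 + 89 + 131 + ? → (2,3) = 340 − 300 = 40.
The remaining cell in column 5 is (2,5) = 340 − 223 = 117.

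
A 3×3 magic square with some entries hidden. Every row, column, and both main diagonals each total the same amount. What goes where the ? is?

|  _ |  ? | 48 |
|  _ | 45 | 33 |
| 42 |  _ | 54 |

Anti-diagonal is complete and sums to 135; that is the magic constant.
Row 2: 45 + 33 + ? = 135, so (2,1) = 57.
Using row 3: 42 + 54 + ? → (3,2) = 135 − 96 = 39.
From column 1, 135 − (57 + 42) gives (1,1) = 36.
From column 2, 135 − (45 + 39) gives (1,2) = 51.

51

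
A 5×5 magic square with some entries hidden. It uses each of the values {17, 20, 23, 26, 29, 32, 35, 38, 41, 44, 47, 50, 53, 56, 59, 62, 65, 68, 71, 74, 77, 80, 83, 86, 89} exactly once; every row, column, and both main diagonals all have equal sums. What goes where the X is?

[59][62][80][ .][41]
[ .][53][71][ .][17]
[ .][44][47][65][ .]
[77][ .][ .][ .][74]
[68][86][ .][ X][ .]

The 25 entries sum to 1325, so each line sums to 1325/5 = 265.
The remaining cell in row 1 is (1,4) = 265 − 242 = 23.
From column 2, 265 − (62 + 53 + 44 + 86) gives (4,2) = 20.
The remaining cell in anti-diagonal is (2,4) = 265 − 176 = 89.
The remaining cell in row 2 is (2,1) = 265 − 230 = 35.
The remaining cell in column 1 is (3,1) = 265 − 239 = 26.
Row 3: 26 + 44 + 47 + 65 + ? = 265, so (3,5) = 83.
Column 5 needs 265; the known cells sum to 215, so (5,5) = 50.
Using main diagonal: 59 + 53 + 47 + 50 + ? → (4,4) = 265 − 209 = 56.
Row 4 needs 265; the known cells sum to 227, so (4,3) = 38.
The remaining cell in column 3 is (5,3) = 265 − 236 = 29.
Column 4 must total 265; the given cells sum to 233, so (5,4) = 32.

32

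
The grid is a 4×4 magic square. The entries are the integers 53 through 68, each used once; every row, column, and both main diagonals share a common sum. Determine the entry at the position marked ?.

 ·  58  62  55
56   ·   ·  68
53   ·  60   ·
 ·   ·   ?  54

The entries are 53 through 68, which sum to 968, so each line sums to 968/4 = 242.
The remaining cell in row 1 is (1,1) = 242 − 175 = 67.
Column 1 needs 242; the known cells sum to 176, so (4,1) = 66.
Column 4 must total 242; the given cells sum to 177, so (3,4) = 65.
The remaining cell in main diagonal is (2,2) = 242 − 181 = 61.
Using row 2: 56 + 61 + 68 + ? → (2,3) = 242 − 185 = 57.
Row 3 needs 242; the known cells sum to 178, so (3,2) = 64.
Column 2: 58 + 61 + 64 + ? = 242, so (4,2) = 59.
From column 3, 242 − (62 + 57 + 60) gives (4,3) = 63.

63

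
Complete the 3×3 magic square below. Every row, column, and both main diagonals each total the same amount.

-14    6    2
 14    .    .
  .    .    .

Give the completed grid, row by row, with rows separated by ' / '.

-14 6 2 / 14 -2 -18 / -6 -10 10

Row 1 is already complete: -14 + 6 + 2 = -6, so that is the magic constant.
Column 1 needs -6; the known cells sum to 0, so (3,1) = -6.
Anti-diagonal must total -6; the given cells sum to -4, so (2,2) = -2.
Row 2 must total -6; the given cells sum to 12, so (2,3) = -18.
Column 2 must total -6; the given cells sum to 4, so (3,2) = -10.
Using column 3: 2 + (-18) + ? → (3,3) = -6 − (-16) = 10.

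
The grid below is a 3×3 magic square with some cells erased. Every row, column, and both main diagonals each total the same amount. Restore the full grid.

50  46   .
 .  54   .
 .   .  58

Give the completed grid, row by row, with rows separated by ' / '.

Main diagonal is already complete: 50 + 54 + 58 = 162, so that is the magic constant.
Using row 1: 50 + 46 + ? → (1,3) = 162 − 96 = 66.
The remaining cell in column 2 is (3,2) = 162 − 100 = 62.
Column 3 needs 162; the known cells sum to 124, so (2,3) = 38.
From anti-diagonal, 162 − (66 + 54) gives (3,1) = 42.
Row 2 needs 162; the known cells sum to 92, so (2,1) = 70.

50 46 66 / 70 54 38 / 42 62 58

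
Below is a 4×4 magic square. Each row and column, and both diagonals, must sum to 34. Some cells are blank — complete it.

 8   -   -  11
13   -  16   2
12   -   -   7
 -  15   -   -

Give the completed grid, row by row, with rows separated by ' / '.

8 10 5 11 / 13 3 16 2 / 12 6 9 7 / 1 15 4 14

Row 2: 13 + 16 + 2 + ? = 34, so (2,2) = 3.
Using column 1: 8 + 13 + 12 + ? → (4,1) = 34 − 33 = 1.
Using column 4: 11 + 2 + 7 + ? → (4,4) = 34 − 20 = 14.
From main diagonal, 34 − (8 + 3 + 14) gives (3,3) = 9.
Anti-diagonal must total 34; the given cells sum to 28, so (3,2) = 6.
Using row 4: 1 + 15 + 14 + ? → (4,3) = 34 − 30 = 4.
From column 2, 34 − (3 + 6 + 15) gives (1,2) = 10.
Using column 3: 16 + 9 + 4 + ? → (1,3) = 34 − 29 = 5.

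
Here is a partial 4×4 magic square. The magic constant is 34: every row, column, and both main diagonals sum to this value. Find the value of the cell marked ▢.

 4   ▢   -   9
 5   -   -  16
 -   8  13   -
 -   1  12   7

The remaining cell in row 4 is (4,1) = 34 − 20 = 14.
Column 1: 4 + 5 + 14 + ? = 34, so (3,1) = 11.
Column 4: 9 + 16 + 7 + ? = 34, so (3,4) = 2.
Main diagonal must total 34; the given cells sum to 24, so (2,2) = 10.
Anti-diagonal: 9 + 8 + 14 + ? = 34, so (2,3) = 3.
Column 2 needs 34; the known cells sum to 19, so (1,2) = 15.

15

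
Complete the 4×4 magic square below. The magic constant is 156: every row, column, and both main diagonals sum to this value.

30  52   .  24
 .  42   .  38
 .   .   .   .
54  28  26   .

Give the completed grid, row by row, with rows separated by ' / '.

30 52 50 24 / 32 42 44 38 / 40 34 36 46 / 54 28 26 48

Row 1 needs 156; the known cells sum to 106, so (1,3) = 50.
Row 4: 54 + 28 + 26 + ? = 156, so (4,4) = 48.
Column 2 needs 156; the known cells sum to 122, so (3,2) = 34.
Using column 4: 24 + 38 + 48 + ? → (3,4) = 156 − 110 = 46.
From main diagonal, 156 − (30 + 42 + 48) gives (3,3) = 36.
Using anti-diagonal: 24 + 34 + 54 + ? → (2,3) = 156 − 112 = 44.
The remaining cell in row 2 is (2,1) = 156 − 124 = 32.
Row 3 must total 156; the given cells sum to 116, so (3,1) = 40.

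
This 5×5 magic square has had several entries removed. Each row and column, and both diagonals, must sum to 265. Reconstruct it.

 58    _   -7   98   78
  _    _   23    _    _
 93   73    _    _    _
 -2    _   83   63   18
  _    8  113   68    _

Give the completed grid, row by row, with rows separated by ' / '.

58 38 -7 98 78 / 88 43 23 3 108 / 93 73 53 33 13 / -2 103 83 63 18 / 28 8 113 68 48

Using row 1: 58 + (-7) + 98 + 78 + ? → (1,2) = 265 − 227 = 38.
Row 4 must total 265; the given cells sum to 162, so (4,2) = 103.
Column 2 needs 265; the known cells sum to 222, so (2,2) = 43.
Column 3 must total 265; the given cells sum to 212, so (3,3) = 53.
Using main diagonal: 58 + 43 + 53 + 63 + ? → (5,5) = 265 − 217 = 48.
Row 5 needs 265; the known cells sum to 237, so (5,1) = 28.
Column 1: 58 + 93 + (-2) + 28 + ? = 265, so (2,1) = 88.
Anti-diagonal: 78 + 53 + 103 + 28 + ? = 265, so (2,4) = 3.
The remaining cell in row 2 is (2,5) = 265 − 157 = 108.
The remaining cell in column 4 is (3,4) = 265 − 232 = 33.
Column 5 must total 265; the given cells sum to 252, so (3,5) = 13.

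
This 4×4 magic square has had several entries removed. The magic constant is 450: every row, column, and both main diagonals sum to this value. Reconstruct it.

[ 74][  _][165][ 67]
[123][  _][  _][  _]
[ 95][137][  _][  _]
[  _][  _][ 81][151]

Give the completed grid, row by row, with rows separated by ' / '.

Row 1 needs 450; the known cells sum to 306, so (1,2) = 144.
Column 1 must total 450; the given cells sum to 292, so (4,1) = 158.
Anti-diagonal: 67 + 137 + 158 + ? = 450, so (2,3) = 88.
The remaining cell in row 4 is (4,2) = 450 − 390 = 60.
Column 2 needs 450; the known cells sum to 341, so (2,2) = 109.
The remaining cell in column 3 is (3,3) = 450 − 334 = 116.
Using row 2: 123 + 109 + 88 + ? → (2,4) = 450 − 320 = 130.
Using row 3: 95 + 137 + 116 + ? → (3,4) = 450 − 348 = 102.

74 144 165 67 / 123 109 88 130 / 95 137 116 102 / 158 60 81 151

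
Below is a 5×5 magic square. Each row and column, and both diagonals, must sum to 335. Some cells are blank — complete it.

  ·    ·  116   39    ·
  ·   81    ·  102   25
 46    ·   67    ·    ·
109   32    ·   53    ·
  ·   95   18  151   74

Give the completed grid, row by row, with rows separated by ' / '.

Row 5: 95 + 18 + 151 + 74 + ? = 335, so (5,1) = -3.
Column 4 must total 335; the given cells sum to 345, so (3,4) = -10.
From main diagonal, 335 − (81 + 67 + 53 + 74) gives (1,1) = 60.
The remaining cell in anti-diagonal is (1,5) = 335 − 198 = 137.
Row 1 needs 335; the known cells sum to 352, so (1,2) = -17.
Column 1 needs 335; the known cells sum to 212, so (2,1) = 123.
Using column 2: -17 + 81 + 32 + 95 + ? → (3,2) = 335 − 191 = 144.
Row 2 must total 335; the given cells sum to 331, so (2,3) = 4.
Using row 3: 46 + 144 + 67 + (-10) + ? → (3,5) = 335 − 247 = 88.
From column 3, 335 − (116 + 4 + 67 + 18) gives (4,3) = 130.
Column 5: 137 + 25 + 88 + 74 + ? = 335, so (4,5) = 11.

60 -17 116 39 137 / 123 81 4 102 25 / 46 144 67 -10 88 / 109 32 130 53 11 / -3 95 18 151 74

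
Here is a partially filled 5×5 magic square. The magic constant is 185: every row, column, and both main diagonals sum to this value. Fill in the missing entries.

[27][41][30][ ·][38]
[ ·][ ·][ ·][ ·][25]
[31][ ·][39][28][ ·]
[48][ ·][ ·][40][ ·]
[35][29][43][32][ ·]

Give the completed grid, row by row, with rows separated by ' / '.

27 41 30 49 38 / 44 33 47 36 25 / 31 45 39 28 42 / 48 37 26 40 34 / 35 29 43 32 46

Row 1 needs 185; the known cells sum to 136, so (1,4) = 49.
Row 5 must total 185; the given cells sum to 139, so (5,5) = 46.
From column 1, 185 − (27 + 31 + 48 + 35) gives (2,1) = 44.
Column 4: 49 + 28 + 40 + 32 + ? = 185, so (2,4) = 36.
Main diagonal: 27 + 39 + 40 + 46 + ? = 185, so (2,2) = 33.
From anti-diagonal, 185 − (38 + 36 + 39 + 35) gives (4,2) = 37.
Row 2 must total 185; the given cells sum to 138, so (2,3) = 47.
Column 2: 41 + 33 + 37 + 29 + ? = 185, so (3,2) = 45.
Using column 3: 30 + 47 + 39 + 43 + ? → (4,3) = 185 − 159 = 26.
From row 3, 185 − (31 + 45 + 39 + 28) gives (3,5) = 42.
Row 4 must total 185; the given cells sum to 151, so (4,5) = 34.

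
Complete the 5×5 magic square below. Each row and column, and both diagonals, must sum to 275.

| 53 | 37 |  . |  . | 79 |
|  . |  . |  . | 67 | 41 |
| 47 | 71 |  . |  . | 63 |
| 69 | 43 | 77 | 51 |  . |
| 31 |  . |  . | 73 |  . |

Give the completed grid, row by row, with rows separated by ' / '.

Row 4: 69 + 43 + 77 + 51 + ? = 275, so (4,5) = 35.
Column 1: 53 + 47 + 69 + 31 + ? = 275, so (2,1) = 75.
Using column 5: 79 + 41 + 63 + 35 + ? → (5,5) = 275 − 218 = 57.
The remaining cell in anti-diagonal is (3,3) = 275 − 220 = 55.
Row 3: 47 + 71 + 55 + 63 + ? = 275, so (3,4) = 39.
Column 4 needs 275; the known cells sum to 230, so (1,4) = 45.
Main diagonal: 53 + 55 + 51 + 57 + ? = 275, so (2,2) = 59.
Using row 1: 53 + 37 + 45 + 79 + ? → (1,3) = 275 − 214 = 61.
Row 2 needs 275; the known cells sum to 242, so (2,3) = 33.
Column 2 must total 275; the given cells sum to 210, so (5,2) = 65.
From column 3, 275 − (61 + 33 + 55 + 77) gives (5,3) = 49.

53 37 61 45 79 / 75 59 33 67 41 / 47 71 55 39 63 / 69 43 77 51 35 / 31 65 49 73 57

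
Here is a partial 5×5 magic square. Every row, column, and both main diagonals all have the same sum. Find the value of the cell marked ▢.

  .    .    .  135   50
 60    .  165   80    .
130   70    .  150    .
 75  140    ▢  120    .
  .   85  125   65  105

Column 4 is complete and sums to 550; that is the magic constant.
From row 5, 550 − (85 + 125 + 65 + 105) gives (5,1) = 170.
Using column 1: 60 + 130 + 75 + 170 + ? → (1,1) = 550 − 435 = 115.
The remaining cell in anti-diagonal is (3,3) = 550 − 440 = 110.
Row 3 needs 550; the known cells sum to 460, so (3,5) = 90.
The remaining cell in main diagonal is (2,2) = 550 − 450 = 100.
Row 2 needs 550; the known cells sum to 405, so (2,5) = 145.
Using column 2: 100 + 70 + 140 + 85 + ? → (1,2) = 550 − 395 = 155.
From column 5, 550 − (50 + 145 + 90 + 105) gives (4,5) = 160.
Row 1: 115 + 155 + 135 + 50 + ? = 550, so (1,3) = 95.
Using row 4: 75 + 140 + 120 + 160 + ? → (4,3) = 550 − 495 = 55.

55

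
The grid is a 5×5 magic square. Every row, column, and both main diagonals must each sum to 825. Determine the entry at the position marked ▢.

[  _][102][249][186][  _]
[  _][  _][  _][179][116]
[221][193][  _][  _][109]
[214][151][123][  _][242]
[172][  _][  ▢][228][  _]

Row 4 must total 825; the given cells sum to 730, so (4,4) = 95.
The remaining cell in column 4 is (3,4) = 825 − 688 = 137.
The remaining cell in row 3 is (3,3) = 825 − 660 = 165.
Using anti-diagonal: 179 + 165 + 151 + 172 + ? → (1,5) = 825 − 667 = 158.
From row 1, 825 − (102 + 249 + 186 + 158) gives (1,1) = 130.
Column 1 needs 825; the known cells sum to 737, so (2,1) = 88.
The remaining cell in column 5 is (5,5) = 825 − 625 = 200.
Using main diagonal: 130 + 165 + 95 + 200 + ? → (2,2) = 825 − 590 = 235.
Row 2: 88 + 235 + 179 + 116 + ? = 825, so (2,3) = 207.
Column 2: 102 + 235 + 193 + 151 + ? = 825, so (5,2) = 144.
Using column 3: 249 + 207 + 165 + 123 + ? → (5,3) = 825 − 744 = 81.

81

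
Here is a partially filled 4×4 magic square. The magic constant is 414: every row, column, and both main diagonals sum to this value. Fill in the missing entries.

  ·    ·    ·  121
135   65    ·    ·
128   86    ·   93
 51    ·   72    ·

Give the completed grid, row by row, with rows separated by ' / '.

100 114 79 121 / 135 65 156 58 / 128 86 107 93 / 51 149 72 142

Row 3 needs 414; the known cells sum to 307, so (3,3) = 107.
From column 1, 414 − (135 + 128 + 51) gives (1,1) = 100.
Using main diagonal: 100 + 65 + 107 + ? → (4,4) = 414 − 272 = 142.
Anti-diagonal: 121 + 86 + 51 + ? = 414, so (2,3) = 156.
Using row 2: 135 + 65 + 156 + ? → (2,4) = 414 − 356 = 58.
The remaining cell in row 4 is (4,2) = 414 − 265 = 149.
The remaining cell in column 2 is (1,2) = 414 − 300 = 114.
Column 3: 156 + 107 + 72 + ? = 414, so (1,3) = 79.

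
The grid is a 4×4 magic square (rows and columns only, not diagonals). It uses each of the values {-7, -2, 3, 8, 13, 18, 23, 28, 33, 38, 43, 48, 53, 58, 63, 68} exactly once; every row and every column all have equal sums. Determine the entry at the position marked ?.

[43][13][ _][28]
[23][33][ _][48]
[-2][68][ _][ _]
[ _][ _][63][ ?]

-7

The 16 entries sum to 488, so each line sums to 488/4 = 122.
Row 1 must total 122; the given cells sum to 84, so (1,3) = 38.
Using row 2: 23 + 33 + 48 + ? → (2,3) = 122 − 104 = 18.
Using column 1: 43 + 23 + (-2) + ? → (4,1) = 122 − 64 = 58.
Column 2: 13 + 33 + 68 + ? = 122, so (4,2) = 8.
Using column 3: 38 + 18 + 63 + ? → (3,3) = 122 − 119 = 3.
The remaining cell in row 3 is (3,4) = 122 − 69 = 53.
Using row 4: 58 + 8 + 63 + ? → (4,4) = 122 − 129 = -7.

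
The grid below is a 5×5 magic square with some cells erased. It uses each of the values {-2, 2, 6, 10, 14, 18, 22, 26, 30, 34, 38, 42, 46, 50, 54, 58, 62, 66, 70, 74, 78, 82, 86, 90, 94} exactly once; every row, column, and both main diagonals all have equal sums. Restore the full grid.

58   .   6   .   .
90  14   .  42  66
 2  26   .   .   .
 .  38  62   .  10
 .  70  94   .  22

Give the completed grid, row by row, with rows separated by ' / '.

The 25 entries sum to 1150, so each line sums to 1150/5 = 230.
Row 2 must total 230; the given cells sum to 212, so (2,3) = 18.
Column 2 needs 230; the known cells sum to 148, so (1,2) = 82.
The remaining cell in column 3 is (3,3) = 230 − 180 = 50.
Main diagonal must total 230; the given cells sum to 144, so (4,4) = 86.
Row 4 needs 230; the known cells sum to 196, so (4,1) = 34.
Column 1 must total 230; the given cells sum to 184, so (5,1) = 46.
Anti-diagonal: 42 + 50 + 38 + 46 + ? = 230, so (1,5) = 54.
From row 1, 230 − (58 + 82 + 6 + 54) gives (1,4) = 30.
Row 5 needs 230; the known cells sum to 232, so (5,4) = -2.
Using column 4: 30 + 42 + 86 + (-2) + ? → (3,4) = 230 − 156 = 74.
From column 5, 230 − (54 + 66 + 10 + 22) gives (3,5) = 78.

58 82 6 30 54 / 90 14 18 42 66 / 2 26 50 74 78 / 34 38 62 86 10 / 46 70 94 -2 22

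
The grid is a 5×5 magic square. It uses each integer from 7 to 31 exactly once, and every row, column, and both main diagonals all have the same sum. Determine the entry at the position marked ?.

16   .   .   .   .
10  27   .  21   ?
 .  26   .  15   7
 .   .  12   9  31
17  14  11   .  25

The entries are 7 through 31, which sum to 475, so each line sums to 475/5 = 95.
Row 5 must total 95; the given cells sum to 67, so (5,4) = 28.
Using column 4: 21 + 15 + 9 + 28 + ? → (1,4) = 95 − 73 = 22.
From main diagonal, 95 − (16 + 27 + 9 + 25) gives (3,3) = 18.
Row 3 must total 95; the given cells sum to 66, so (3,1) = 29.
From column 1, 95 − (16 + 10 + 29 + 17) gives (4,1) = 23.
From row 4, 95 − (23 + 12 + 9 + 31) gives (4,2) = 20.
Column 2: 27 + 26 + 20 + 14 + ? = 95, so (1,2) = 8.
Anti-diagonal needs 95; the known cells sum to 76, so (1,5) = 19.
Using row 1: 16 + 8 + 22 + 19 + ? → (1,3) = 95 − 65 = 30.
The remaining cell in column 3 is (2,3) = 95 − 71 = 24.
Column 5: 19 + 7 + 31 + 25 + ? = 95, so (2,5) = 13.

13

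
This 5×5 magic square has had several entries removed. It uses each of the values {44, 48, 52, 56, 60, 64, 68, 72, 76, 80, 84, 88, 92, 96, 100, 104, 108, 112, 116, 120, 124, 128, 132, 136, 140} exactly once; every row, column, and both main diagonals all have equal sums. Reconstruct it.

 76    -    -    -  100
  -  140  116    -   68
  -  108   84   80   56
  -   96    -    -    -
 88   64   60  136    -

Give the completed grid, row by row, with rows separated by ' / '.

76 52 128 104 100 / 44 140 116 92 68 / 132 108 84 80 56 / 120 96 72 48 124 / 88 64 60 136 112

The 25 entries sum to 2300, so each line sums to 2300/5 = 460.
Row 3 must total 460; the given cells sum to 328, so (3,1) = 132.
The remaining cell in row 5 is (5,5) = 460 − 348 = 112.
Column 2 needs 460; the known cells sum to 408, so (1,2) = 52.
Column 5 needs 460; the known cells sum to 336, so (4,5) = 124.
The remaining cell in main diagonal is (4,4) = 460 − 412 = 48.
Using anti-diagonal: 100 + 84 + 96 + 88 + ? → (2,4) = 460 − 368 = 92.
Row 2 needs 460; the known cells sum to 416, so (2,1) = 44.
Column 1 must total 460; the given cells sum to 340, so (4,1) = 120.
Column 4 must total 460; the given cells sum to 356, so (1,4) = 104.
Row 1 needs 460; the known cells sum to 332, so (1,3) = 128.
Row 4 must total 460; the given cells sum to 388, so (4,3) = 72.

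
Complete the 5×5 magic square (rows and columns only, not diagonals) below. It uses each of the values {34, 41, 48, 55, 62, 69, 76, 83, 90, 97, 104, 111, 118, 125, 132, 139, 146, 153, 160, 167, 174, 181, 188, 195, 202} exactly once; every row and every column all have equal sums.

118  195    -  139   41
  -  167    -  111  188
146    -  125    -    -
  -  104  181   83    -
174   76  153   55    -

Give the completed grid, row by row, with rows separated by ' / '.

The 25 entries sum to 2950, so each line sums to 2950/5 = 590.
Using row 1: 118 + 195 + 139 + 41 + ? → (1,3) = 590 − 493 = 97.
The remaining cell in row 5 is (5,5) = 590 − 458 = 132.
Using column 2: 195 + 167 + 104 + 76 + ? → (3,2) = 590 − 542 = 48.
Using column 3: 97 + 125 + 181 + 153 + ? → (2,3) = 590 − 556 = 34.
Using column 4: 139 + 111 + 83 + 55 + ? → (3,4) = 590 − 388 = 202.
From row 2, 590 − (167 + 34 + 111 + 188) gives (2,1) = 90.
The remaining cell in row 3 is (3,5) = 590 − 521 = 69.
Column 1 must total 590; the given cells sum to 528, so (4,1) = 62.
From column 5, 590 − (41 + 188 + 69 + 132) gives (4,5) = 160.

118 195 97 139 41 / 90 167 34 111 188 / 146 48 125 202 69 / 62 104 181 83 160 / 174 76 153 55 132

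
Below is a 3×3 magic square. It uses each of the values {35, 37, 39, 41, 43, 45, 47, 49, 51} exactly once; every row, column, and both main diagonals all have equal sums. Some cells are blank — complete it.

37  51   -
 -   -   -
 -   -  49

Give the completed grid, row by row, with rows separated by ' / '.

The 9 entries sum to 387, so each line sums to 387/3 = 129.
From row 1, 129 − (37 + 51) gives (1,3) = 41.
Using column 3: 41 + 49 + ? → (2,3) = 129 − 90 = 39.
Main diagonal must total 129; the given cells sum to 86, so (2,2) = 43.
Anti-diagonal needs 129; the known cells sum to 84, so (3,1) = 45.
Row 2 must total 129; the given cells sum to 82, so (2,1) = 47.
Row 3 needs 129; the known cells sum to 94, so (3,2) = 35.

37 51 41 / 47 43 39 / 45 35 49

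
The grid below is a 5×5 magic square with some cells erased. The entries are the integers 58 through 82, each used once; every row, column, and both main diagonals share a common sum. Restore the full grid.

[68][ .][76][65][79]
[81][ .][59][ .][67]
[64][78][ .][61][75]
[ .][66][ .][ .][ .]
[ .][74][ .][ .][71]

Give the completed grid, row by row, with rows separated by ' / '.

68 62 76 65 79 / 81 70 59 73 67 / 64 78 72 61 75 / 77 66 80 69 58 / 60 74 63 82 71

The entries are 58 through 82, which sum to 1750, so each line sums to 1750/5 = 350.
Using row 1: 68 + 76 + 65 + 79 + ? → (1,2) = 350 − 288 = 62.
Using row 3: 64 + 78 + 61 + 75 + ? → (3,3) = 350 − 278 = 72.
Column 2 needs 350; the known cells sum to 280, so (2,2) = 70.
The remaining cell in column 5 is (4,5) = 350 − 292 = 58.
Using main diagonal: 68 + 70 + 72 + 71 + ? → (4,4) = 350 − 281 = 69.
Using row 2: 81 + 70 + 59 + 67 + ? → (2,4) = 350 − 277 = 73.
Using column 4: 65 + 73 + 61 + 69 + ? → (5,4) = 350 − 268 = 82.
The remaining cell in anti-diagonal is (5,1) = 350 − 290 = 60.
Row 5 needs 350; the known cells sum to 287, so (5,3) = 63.
Column 1 must total 350; the given cells sum to 273, so (4,1) = 77.
From column 3, 350 − (76 + 59 + 72 + 63) gives (4,3) = 80.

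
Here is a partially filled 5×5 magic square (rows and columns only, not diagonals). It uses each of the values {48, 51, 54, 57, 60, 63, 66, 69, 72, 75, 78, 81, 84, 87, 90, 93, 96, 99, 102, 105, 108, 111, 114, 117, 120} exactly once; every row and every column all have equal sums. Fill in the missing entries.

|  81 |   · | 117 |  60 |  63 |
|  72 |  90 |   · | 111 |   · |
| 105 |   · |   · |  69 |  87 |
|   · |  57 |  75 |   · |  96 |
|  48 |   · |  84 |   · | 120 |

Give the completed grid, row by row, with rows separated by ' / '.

The 25 entries sum to 2100, so each line sums to 2100/5 = 420.
Using row 1: 81 + 117 + 60 + 63 + ? → (1,2) = 420 − 321 = 99.
Column 1 needs 420; the known cells sum to 306, so (4,1) = 114.
Column 5: 63 + 87 + 96 + 120 + ? = 420, so (2,5) = 54.
Using row 2: 72 + 90 + 111 + 54 + ? → (2,3) = 420 − 327 = 93.
From row 4, 420 − (114 + 57 + 75 + 96) gives (4,4) = 78.
Using column 3: 117 + 93 + 75 + 84 + ? → (3,3) = 420 − 369 = 51.
Column 4 needs 420; the known cells sum to 318, so (5,4) = 102.
Row 3 needs 420; the known cells sum to 312, so (3,2) = 108.
Row 5 must total 420; the given cells sum to 354, so (5,2) = 66.

81 99 117 60 63 / 72 90 93 111 54 / 105 108 51 69 87 / 114 57 75 78 96 / 48 66 84 102 120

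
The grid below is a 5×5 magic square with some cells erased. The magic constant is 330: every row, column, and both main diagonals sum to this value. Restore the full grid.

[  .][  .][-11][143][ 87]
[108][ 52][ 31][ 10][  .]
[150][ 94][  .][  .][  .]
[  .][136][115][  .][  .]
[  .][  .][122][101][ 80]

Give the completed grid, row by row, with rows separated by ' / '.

66 45 -11 143 87 / 108 52 31 10 129 / 150 94 73 17 -4 / -18 136 115 59 38 / 24 3 122 101 80

Row 2 must total 330; the given cells sum to 201, so (2,5) = 129.
Column 3 needs 330; the known cells sum to 257, so (3,3) = 73.
From anti-diagonal, 330 − (87 + 10 + 73 + 136) gives (5,1) = 24.
Row 5 needs 330; the known cells sum to 327, so (5,2) = 3.
Column 2 needs 330; the known cells sum to 285, so (1,2) = 45.
Using row 1: 45 + (-11) + 143 + 87 + ? → (1,1) = 330 − 264 = 66.
Column 1 needs 330; the known cells sum to 348, so (4,1) = -18.
Main diagonal must total 330; the given cells sum to 271, so (4,4) = 59.
Using row 4: -18 + 136 + 115 + 59 + ? → (4,5) = 330 − 292 = 38.
Column 4 must total 330; the given cells sum to 313, so (3,4) = 17.
Column 5: 87 + 129 + 38 + 80 + ? = 330, so (3,5) = -4.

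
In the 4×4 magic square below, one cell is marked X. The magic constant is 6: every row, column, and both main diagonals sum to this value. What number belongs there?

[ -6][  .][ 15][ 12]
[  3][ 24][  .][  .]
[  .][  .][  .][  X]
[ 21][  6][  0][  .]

18

Row 1: -6 + 15 + 12 + ? = 6, so (1,2) = -15.
Row 4 must total 6; the given cells sum to 27, so (4,4) = -21.
Column 1 must total 6; the given cells sum to 18, so (3,1) = -12.
Using column 2: -15 + 24 + 6 + ? → (3,2) = 6 − 15 = -9.
Using main diagonal: -6 + 24 + (-21) + ? → (3,3) = 6 − (-3) = 9.
From anti-diagonal, 6 − (12 + (-9) + 21) gives (2,3) = -18.
Row 2 needs 6; the known cells sum to 9, so (2,4) = -3.
Row 3 needs 6; the known cells sum to -12, so (3,4) = 18.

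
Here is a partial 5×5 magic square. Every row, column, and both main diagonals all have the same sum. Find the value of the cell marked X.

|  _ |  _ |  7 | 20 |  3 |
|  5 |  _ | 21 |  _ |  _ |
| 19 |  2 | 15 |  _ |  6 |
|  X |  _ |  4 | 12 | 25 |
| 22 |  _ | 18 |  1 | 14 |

8

Column 3 is complete and sums to 65; that is the magic constant.
Row 3 needs 65; the known cells sum to 42, so (3,4) = 23.
The remaining cell in row 5 is (5,2) = 65 − 55 = 10.
From column 4, 65 − (20 + 23 + 12 + 1) gives (2,4) = 9.
Column 5 must total 65; the given cells sum to 48, so (2,5) = 17.
Anti-diagonal needs 65; the known cells sum to 49, so (4,2) = 16.
Row 2 must total 65; the given cells sum to 52, so (2,2) = 13.
From row 4, 65 − (16 + 4 + 12 + 25) gives (4,1) = 8.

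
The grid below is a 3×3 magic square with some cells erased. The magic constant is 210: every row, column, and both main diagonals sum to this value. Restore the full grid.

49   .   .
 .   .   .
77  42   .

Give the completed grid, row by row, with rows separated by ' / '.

Row 3: 77 + 42 + ? = 210, so (3,3) = 91.
From column 1, 210 − (49 + 77) gives (2,1) = 84.
The remaining cell in main diagonal is (2,2) = 210 − 140 = 70.
From anti-diagonal, 210 − (70 + 77) gives (1,3) = 63.
Row 1 must total 210; the given cells sum to 112, so (1,2) = 98.
Row 2: 84 + 70 + ? = 210, so (2,3) = 56.

49 98 63 / 84 70 56 / 77 42 91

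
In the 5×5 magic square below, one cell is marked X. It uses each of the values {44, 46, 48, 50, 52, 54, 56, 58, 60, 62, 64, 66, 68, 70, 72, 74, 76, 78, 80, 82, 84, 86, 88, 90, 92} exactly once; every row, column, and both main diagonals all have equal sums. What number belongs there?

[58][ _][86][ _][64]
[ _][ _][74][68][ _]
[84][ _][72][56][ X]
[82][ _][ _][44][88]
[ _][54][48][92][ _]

50

The 25 entries sum to 1700, so each line sums to 1700/5 = 340.
The remaining cell in column 3 is (4,3) = 340 − 280 = 60.
From column 4, 340 − (68 + 56 + 44 + 92) gives (1,4) = 80.
Row 1 needs 340; the known cells sum to 288, so (1,2) = 52.
Row 4 needs 340; the known cells sum to 274, so (4,2) = 66.
The remaining cell in anti-diagonal is (5,1) = 340 − 270 = 70.
The remaining cell in row 5 is (5,5) = 340 − 264 = 76.
Column 1 must total 340; the given cells sum to 294, so (2,1) = 46.
Main diagonal must total 340; the given cells sum to 250, so (2,2) = 90.
Row 2 must total 340; the given cells sum to 278, so (2,5) = 62.
The remaining cell in column 2 is (3,2) = 340 − 262 = 78.
Column 5 must total 340; the given cells sum to 290, so (3,5) = 50.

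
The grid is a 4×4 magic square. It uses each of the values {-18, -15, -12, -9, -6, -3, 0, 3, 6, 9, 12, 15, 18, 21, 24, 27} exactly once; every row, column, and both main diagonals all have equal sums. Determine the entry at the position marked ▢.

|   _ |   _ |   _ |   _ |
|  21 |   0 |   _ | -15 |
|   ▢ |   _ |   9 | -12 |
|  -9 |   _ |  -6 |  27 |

24

The 16 entries sum to 72, so each line sums to 72/4 = 18.
The remaining cell in row 2 is (2,3) = 18 − 6 = 12.
Row 4 must total 18; the given cells sum to 12, so (4,2) = 6.
The remaining cell in column 3 is (1,3) = 18 − 15 = 3.
Column 4 must total 18; the given cells sum to 0, so (1,4) = 18.
Main diagonal: 0 + 9 + 27 + ? = 18, so (1,1) = -18.
Anti-diagonal needs 18; the known cells sum to 21, so (3,2) = -3.
Using row 1: -18 + 3 + 18 + ? → (1,2) = 18 − 3 = 15.
The remaining cell in row 3 is (3,1) = 18 − (-6) = 24.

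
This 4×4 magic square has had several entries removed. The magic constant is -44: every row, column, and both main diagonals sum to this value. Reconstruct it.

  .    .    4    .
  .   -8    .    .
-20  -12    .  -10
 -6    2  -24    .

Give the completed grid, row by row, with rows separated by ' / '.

Row 3 needs -44; the known cells sum to -42, so (3,3) = -2.
Row 4: -6 + 2 + (-24) + ? = -44, so (4,4) = -16.
Using column 2: -8 + (-12) + 2 + ? → (1,2) = -44 − (-18) = -26.
The remaining cell in column 3 is (2,3) = -44 − (-22) = -22.
Main diagonal must total -44; the given cells sum to -26, so (1,1) = -18.
Anti-diagonal must total -44; the given cells sum to -40, so (1,4) = -4.
From column 1, -44 − (-18 + (-20) + (-6)) gives (2,1) = 0.
Column 4 needs -44; the known cells sum to -30, so (2,4) = -14.

-18 -26 4 -4 / 0 -8 -22 -14 / -20 -12 -2 -10 / -6 2 -24 -16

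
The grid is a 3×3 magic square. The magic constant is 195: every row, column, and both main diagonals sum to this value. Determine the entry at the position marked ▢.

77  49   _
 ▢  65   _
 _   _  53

57

Row 1: 77 + 49 + ? = 195, so (1,3) = 69.
Column 2 must total 195; the given cells sum to 114, so (3,2) = 81.
The remaining cell in column 3 is (2,3) = 195 − 122 = 73.
Using anti-diagonal: 69 + 65 + ? → (3,1) = 195 − 134 = 61.
Using row 2: 65 + 73 + ? → (2,1) = 195 − 138 = 57.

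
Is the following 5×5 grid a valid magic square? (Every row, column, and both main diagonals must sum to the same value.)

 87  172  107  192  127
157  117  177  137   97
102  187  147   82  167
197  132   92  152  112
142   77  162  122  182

Yes

Row 1: 87 + 172 + 107 + 192 + 127 = 685.
Row 2: 157 + 117 + 177 + 137 + 97 = 685.
Row 3: 102 + 187 + 147 + 82 + 167 = 685.
Row 4: 197 + 132 + 92 + 152 + 112 = 685.
Row 5: 142 + 77 + 162 + 122 + 182 = 685.
Column 1: 87 + 157 + 102 + 197 + 142 = 685.
Column 2: 172 + 117 + 187 + 132 + 77 = 685.
Column 3: 107 + 177 + 147 + 92 + 162 = 685.
Column 4: 192 + 137 + 82 + 152 + 122 = 685.
Column 5: 127 + 97 + 167 + 112 + 182 = 685.
Main diagonal: 87 + 117 + 147 + 152 + 182 = 685.
Anti-diagonal: 127 + 137 + 147 + 132 + 142 = 685.
All lines sum to 685.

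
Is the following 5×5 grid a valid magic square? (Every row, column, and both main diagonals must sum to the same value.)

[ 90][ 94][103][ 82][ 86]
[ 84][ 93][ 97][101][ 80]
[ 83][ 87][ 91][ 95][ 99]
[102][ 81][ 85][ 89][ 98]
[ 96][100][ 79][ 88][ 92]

Yes

Row 1: 90 + 94 + 103 + 82 + 86 = 455.
Row 2: 84 + 93 + 97 + 101 + 80 = 455.
Row 3: 83 + 87 + 91 + 95 + 99 = 455.
Row 4: 102 + 81 + 85 + 89 + 98 = 455.
Row 5: 96 + 100 + 79 + 88 + 92 = 455.
Column 1: 90 + 84 + 83 + 102 + 96 = 455.
Column 2: 94 + 93 + 87 + 81 + 100 = 455.
Column 3: 103 + 97 + 91 + 85 + 79 = 455.
Column 4: 82 + 101 + 95 + 89 + 88 = 455.
Column 5: 86 + 80 + 99 + 98 + 92 = 455.
Main diagonal: 90 + 93 + 91 + 89 + 92 = 455.
Anti-diagonal: 86 + 101 + 91 + 81 + 96 = 455.
All lines sum to 455.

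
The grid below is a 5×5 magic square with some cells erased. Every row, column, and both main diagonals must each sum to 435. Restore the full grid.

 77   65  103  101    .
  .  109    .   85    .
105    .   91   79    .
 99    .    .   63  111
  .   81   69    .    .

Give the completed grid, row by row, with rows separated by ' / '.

77 65 103 101 89 / 71 109 97 85 73 / 105 93 91 79 67 / 99 87 75 63 111 / 83 81 69 107 95

Row 1: 77 + 65 + 103 + 101 + ? = 435, so (1,5) = 89.
From column 4, 435 − (101 + 85 + 79 + 63) gives (5,4) = 107.
Main diagonal: 77 + 109 + 91 + 63 + ? = 435, so (5,5) = 95.
The remaining cell in row 5 is (5,1) = 435 − 352 = 83.
Using column 1: 77 + 105 + 99 + 83 + ? → (2,1) = 435 − 364 = 71.
Anti-diagonal needs 435; the known cells sum to 348, so (4,2) = 87.
Using row 4: 99 + 87 + 63 + 111 + ? → (4,3) = 435 − 360 = 75.
The remaining cell in column 2 is (3,2) = 435 − 342 = 93.
Column 3 must total 435; the given cells sum to 338, so (2,3) = 97.
Row 2 must total 435; the given cells sum to 362, so (2,5) = 73.
The remaining cell in row 3 is (3,5) = 435 − 368 = 67.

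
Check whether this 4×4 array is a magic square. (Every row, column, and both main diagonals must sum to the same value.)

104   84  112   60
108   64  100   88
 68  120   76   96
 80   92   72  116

Yes

Row 1: 104 + 84 + 112 + 60 = 360.
Row 2: 108 + 64 + 100 + 88 = 360.
Row 3: 68 + 120 + 76 + 96 = 360.
Row 4: 80 + 92 + 72 + 116 = 360.
Column 1: 104 + 108 + 68 + 80 = 360.
Column 2: 84 + 64 + 120 + 92 = 360.
Column 3: 112 + 100 + 76 + 72 = 360.
Column 4: 60 + 88 + 96 + 116 = 360.
Main diagonal: 104 + 64 + 76 + 116 = 360.
Anti-diagonal: 60 + 100 + 120 + 80 = 360.
All lines sum to 360.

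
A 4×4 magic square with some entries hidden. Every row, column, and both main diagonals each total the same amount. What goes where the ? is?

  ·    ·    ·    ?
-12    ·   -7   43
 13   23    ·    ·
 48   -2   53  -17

18

Row 4 is complete and sums to 82; that is the magic constant.
From row 2, 82 − (-12 + (-7) + 43) gives (2,2) = 58.
Column 1 must total 82; the given cells sum to 49, so (1,1) = 33.
Column 2 needs 82; the known cells sum to 79, so (1,2) = 3.
Main diagonal needs 82; the known cells sum to 74, so (3,3) = 8.
From anti-diagonal, 82 − (-7 + 23 + 48) gives (1,4) = 18.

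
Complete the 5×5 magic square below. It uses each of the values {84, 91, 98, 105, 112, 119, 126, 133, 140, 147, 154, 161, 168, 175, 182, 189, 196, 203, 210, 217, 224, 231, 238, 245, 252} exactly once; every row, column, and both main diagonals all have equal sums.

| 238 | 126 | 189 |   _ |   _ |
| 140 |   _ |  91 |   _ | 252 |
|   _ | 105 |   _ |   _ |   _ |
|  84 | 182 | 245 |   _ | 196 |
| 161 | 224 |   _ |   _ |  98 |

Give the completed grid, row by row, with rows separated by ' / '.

The 25 entries sum to 4200, so each line sums to 4200/5 = 840.
Row 4 needs 840; the known cells sum to 707, so (4,4) = 133.
Using column 1: 238 + 140 + 84 + 161 + ? → (3,1) = 840 − 623 = 217.
Column 2: 126 + 105 + 182 + 224 + ? = 840, so (2,2) = 203.
The remaining cell in main diagonal is (3,3) = 840 − 672 = 168.
The remaining cell in row 2 is (2,4) = 840 − 686 = 154.
The remaining cell in column 3 is (5,3) = 840 − 693 = 147.
Using anti-diagonal: 154 + 168 + 182 + 161 + ? → (1,5) = 840 − 665 = 175.
The remaining cell in row 1 is (1,4) = 840 − 728 = 112.
Row 5 needs 840; the known cells sum to 630, so (5,4) = 210.
From column 4, 840 − (112 + 154 + 133 + 210) gives (3,4) = 231.
From column 5, 840 − (175 + 252 + 196 + 98) gives (3,5) = 119.

238 126 189 112 175 / 140 203 91 154 252 / 217 105 168 231 119 / 84 182 245 133 196 / 161 224 147 210 98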